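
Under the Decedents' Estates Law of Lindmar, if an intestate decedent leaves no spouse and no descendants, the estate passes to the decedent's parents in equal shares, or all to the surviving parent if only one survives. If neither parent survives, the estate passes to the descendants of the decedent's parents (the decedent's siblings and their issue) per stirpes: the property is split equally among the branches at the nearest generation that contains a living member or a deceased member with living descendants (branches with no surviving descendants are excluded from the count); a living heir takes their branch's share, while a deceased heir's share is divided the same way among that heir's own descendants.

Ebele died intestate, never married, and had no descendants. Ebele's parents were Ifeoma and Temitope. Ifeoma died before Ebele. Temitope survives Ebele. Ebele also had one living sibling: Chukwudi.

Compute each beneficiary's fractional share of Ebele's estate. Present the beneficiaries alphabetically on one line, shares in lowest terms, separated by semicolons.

Only one parent, Temitope, survives, so Temitope takes the entire estate. The siblings take nothing because a surviving parent has priority.

Temitope 1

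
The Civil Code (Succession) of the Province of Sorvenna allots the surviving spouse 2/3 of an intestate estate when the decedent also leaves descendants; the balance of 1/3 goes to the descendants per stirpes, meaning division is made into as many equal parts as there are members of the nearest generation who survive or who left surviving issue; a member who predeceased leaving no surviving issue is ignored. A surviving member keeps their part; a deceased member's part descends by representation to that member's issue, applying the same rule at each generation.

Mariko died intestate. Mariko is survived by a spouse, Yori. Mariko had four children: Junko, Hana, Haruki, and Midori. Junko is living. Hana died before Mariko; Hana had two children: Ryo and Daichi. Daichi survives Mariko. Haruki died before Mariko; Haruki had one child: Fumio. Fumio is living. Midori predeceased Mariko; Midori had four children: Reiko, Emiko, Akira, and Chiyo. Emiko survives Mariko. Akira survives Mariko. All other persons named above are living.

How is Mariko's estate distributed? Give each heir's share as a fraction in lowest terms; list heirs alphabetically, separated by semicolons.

Yori, as surviving spouse, takes 2/3.
The remaining 1/3 passes to Mariko's descendants per stirpes.
The 1/3 is divided into 4 equal shares of 1/12 among Junko, Hana, Haruki, Midori.
Junko is living and takes 1/12.
Hana predeceased; the 1/12 allotted to Hana's branch passes to Hana's issue by representation.
The 1/12 is divided into 2 equal shares of 1/24 among Ryo, Daichi.
Ryo is living and takes 1/24.
Daichi is living and takes 1/24.
Haruki predeceased; the 1/12 allotted to Haruki's branch passes to Haruki's issue by representation.
Fumio is the sole taker at this level and receives the full 1/12.
Midori predeceased; the 1/12 allotted to Midori's branch passes to Midori's issue by representation.
The 1/12 is divided into 4 equal shares of 1/48 among Reiko, Emiko, Akira, Chiyo.
Reiko is living and takes 1/48.
Emiko is living and takes 1/48.
Akira is living and takes 1/48.
Chiyo is living and takes 1/48.

Akira 1/48; Chiyo 1/48; Daichi 1/24; Emiko 1/48; Fumio 1/12; Junko 1/12; Reiko 1/48; Ryo 1/24; Yori 2/3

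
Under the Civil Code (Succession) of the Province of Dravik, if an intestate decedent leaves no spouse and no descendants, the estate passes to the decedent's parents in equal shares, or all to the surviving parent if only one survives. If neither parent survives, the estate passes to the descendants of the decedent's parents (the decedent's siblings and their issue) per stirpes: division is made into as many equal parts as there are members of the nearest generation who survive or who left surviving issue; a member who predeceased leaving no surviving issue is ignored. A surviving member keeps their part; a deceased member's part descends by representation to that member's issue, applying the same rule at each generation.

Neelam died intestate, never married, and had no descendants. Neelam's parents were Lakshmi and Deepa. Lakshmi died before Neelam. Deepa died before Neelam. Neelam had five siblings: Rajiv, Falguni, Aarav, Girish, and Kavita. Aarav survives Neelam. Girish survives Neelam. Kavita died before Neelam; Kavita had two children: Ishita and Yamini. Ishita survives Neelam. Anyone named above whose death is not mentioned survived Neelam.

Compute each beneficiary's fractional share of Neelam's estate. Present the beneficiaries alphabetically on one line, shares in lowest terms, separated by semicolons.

Neither parent survives and there are no descendants, so the estate passes to Neelam's siblings and their issue per stirpes.
The estate is divided into 5 equal shares of 1/5 among Rajiv, Falguni, Aarav, Girish, Kavita.
Rajiv is living and takes 1/5.
Falguni is living and takes 1/5.
Aarav is living and takes 1/5.
Girish is living and takes 1/5.
Kavita predeceased; the 1/5 allotted to Kavita's branch passes to Kavita's issue by representation.
The 1/5 is divided into 2 equal shares of 1/10 among Ishita, Yamini.
Ishita is living and takes 1/10.
Yamini is living and takes 1/10.

Aarav 1/5; Falguni 1/5; Girish 1/5; Ishita 1/10; Rajiv 1/5; Yamini 1/10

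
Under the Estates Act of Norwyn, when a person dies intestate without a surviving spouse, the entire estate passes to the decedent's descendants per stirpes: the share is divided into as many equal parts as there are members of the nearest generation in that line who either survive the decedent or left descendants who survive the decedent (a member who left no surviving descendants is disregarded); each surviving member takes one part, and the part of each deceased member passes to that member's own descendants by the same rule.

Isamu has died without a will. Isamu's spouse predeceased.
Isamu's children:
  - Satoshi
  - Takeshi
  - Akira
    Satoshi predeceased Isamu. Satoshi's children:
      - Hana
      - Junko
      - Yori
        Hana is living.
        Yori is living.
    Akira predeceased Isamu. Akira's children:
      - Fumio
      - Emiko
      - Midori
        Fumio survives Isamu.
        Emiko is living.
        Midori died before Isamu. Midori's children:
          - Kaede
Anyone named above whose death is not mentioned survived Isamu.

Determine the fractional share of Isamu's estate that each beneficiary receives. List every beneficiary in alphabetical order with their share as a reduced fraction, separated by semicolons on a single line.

There is no surviving spouse, so the entire estate passes to Isamu's descendants per stirpes.
The estate is divided into 3 equal shares of 1/3 among Satoshi, Takeshi, Akira.
Satoshi predeceased; the 1/3 allotted to Satoshi's branch passes to Satoshi's issue by representation.
The 1/3 is divided into 3 equal shares of 1/9 among Hana, Junko, Yori.
Hana is living and takes 1/9.
Junko is living and takes 1/9.
Yori is living and takes 1/9.
Takeshi is living and takes 1/3.
Akira predeceased; the 1/3 allotted to Akira's branch passes to Akira's issue by representation.
The 1/3 is divided into 3 equal shares of 1/9 among Fumio, Emiko, Midori.
Fumio is living and takes 1/9.
Emiko is living and takes 1/9.
Midori predeceased; the 1/9 allotted to Midori's branch passes to Midori's issue by representation.
Kaede is the sole taker at this level and receives the full 1/9.

Emiko 1/9; Fumio 1/9; Hana 1/9; Junko 1/9; Kaede 1/9; Takeshi 1/3; Yori 1/9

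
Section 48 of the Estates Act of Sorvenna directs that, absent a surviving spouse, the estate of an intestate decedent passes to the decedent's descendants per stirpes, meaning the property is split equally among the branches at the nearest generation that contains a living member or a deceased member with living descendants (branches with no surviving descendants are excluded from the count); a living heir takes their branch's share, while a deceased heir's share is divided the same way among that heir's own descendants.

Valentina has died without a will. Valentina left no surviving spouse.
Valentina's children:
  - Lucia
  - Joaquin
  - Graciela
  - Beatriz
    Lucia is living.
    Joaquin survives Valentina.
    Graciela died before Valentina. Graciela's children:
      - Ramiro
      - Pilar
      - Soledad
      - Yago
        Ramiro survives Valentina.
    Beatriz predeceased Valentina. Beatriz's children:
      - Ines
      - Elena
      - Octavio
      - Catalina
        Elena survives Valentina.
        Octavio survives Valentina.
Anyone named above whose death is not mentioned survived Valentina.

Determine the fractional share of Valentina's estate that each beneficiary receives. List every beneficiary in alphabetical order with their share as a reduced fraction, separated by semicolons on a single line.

There is no surviving spouse, so the entire estate passes to Valentina's descendants per stirpes.
The estate is divided into 4 equal shares of 1/4 among Lucia, Joaquin, Graciela, Beatriz.
Lucia is living and takes 1/4.
Joaquin is living and takes 1/4.
Graciela predeceased; the 1/4 allotted to Graciela's branch passes to Graciela's issue by representation.
The 1/4 is divided into 4 equal shares of 1/16 among Ramiro, Pilar, Soledad, Yago.
Ramiro is living and takes 1/16.
Pilar is living and takes 1/16.
Soledad is living and takes 1/16.
Yago is living and takes 1/16.
Beatriz predeceased; the 1/4 allotted to Beatriz's branch passes to Beatriz's issue by representation.
The 1/4 is divided into 4 equal shares of 1/16 among Ines, Elena, Octavio, Catalina.
Ines is living and takes 1/16.
Elena is living and takes 1/16.
Octavio is living and takes 1/16.
Catalina is living and takes 1/16.

Catalina 1/16; Elena 1/16; Ines 1/16; Joaquin 1/4; Lucia 1/4; Octavio 1/16; Pilar 1/16; Ramiro 1/16; Soledad 1/16; Yago 1/16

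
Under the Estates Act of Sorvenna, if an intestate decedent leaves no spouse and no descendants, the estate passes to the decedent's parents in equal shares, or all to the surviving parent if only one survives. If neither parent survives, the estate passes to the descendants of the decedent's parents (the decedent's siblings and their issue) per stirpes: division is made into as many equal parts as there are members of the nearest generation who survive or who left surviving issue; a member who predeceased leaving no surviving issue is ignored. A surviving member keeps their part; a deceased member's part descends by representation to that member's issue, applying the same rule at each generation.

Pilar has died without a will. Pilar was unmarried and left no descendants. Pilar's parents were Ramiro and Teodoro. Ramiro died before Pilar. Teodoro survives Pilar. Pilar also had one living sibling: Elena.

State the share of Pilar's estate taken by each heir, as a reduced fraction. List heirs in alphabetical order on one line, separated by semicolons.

Teodoro 1

Only one parent, Teodoro, survives, so Teodoro takes the entire estate. The siblings take nothing because a surviving parent has priority.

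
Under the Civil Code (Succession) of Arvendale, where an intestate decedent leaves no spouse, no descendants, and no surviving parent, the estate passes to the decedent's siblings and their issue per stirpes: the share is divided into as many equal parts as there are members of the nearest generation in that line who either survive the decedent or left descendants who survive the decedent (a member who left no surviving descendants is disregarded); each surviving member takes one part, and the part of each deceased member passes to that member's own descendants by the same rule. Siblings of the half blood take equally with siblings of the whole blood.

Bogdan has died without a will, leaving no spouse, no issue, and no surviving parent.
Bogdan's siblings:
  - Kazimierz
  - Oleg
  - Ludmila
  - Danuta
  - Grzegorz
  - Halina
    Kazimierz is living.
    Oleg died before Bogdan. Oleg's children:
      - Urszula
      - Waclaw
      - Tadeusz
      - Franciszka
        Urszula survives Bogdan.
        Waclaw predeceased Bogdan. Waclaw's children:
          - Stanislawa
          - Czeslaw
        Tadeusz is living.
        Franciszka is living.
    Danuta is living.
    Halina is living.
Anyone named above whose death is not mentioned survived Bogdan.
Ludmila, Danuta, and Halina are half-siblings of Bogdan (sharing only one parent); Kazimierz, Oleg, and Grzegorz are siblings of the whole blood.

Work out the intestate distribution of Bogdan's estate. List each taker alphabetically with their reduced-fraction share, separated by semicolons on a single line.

Czeslaw 1/48; Danuta 1/6; Franciszka 1/24; Grzegorz 1/6; Halina 1/6; Kazimierz 1/6; Ludmila 1/6; Stanislawa 1/48; Tadeusz 1/24; Urszula 1/24

No spouse, descendants, or parent survives, so the estate passes to Bogdan's siblings per stirpes.
Half-blood and whole-blood siblings take equally under the stated rule.
The estate is divided into 6 equal shares of 1/6 among Kazimierz, Oleg, Ludmila, Danuta, Grzegorz, Halina.
Kazimierz is living and takes 1/6.
Oleg predeceased; the 1/6 allotted to Oleg's branch passes to Oleg's issue by representation.
The 1/6 is divided into 4 equal shares of 1/24 among Urszula, Waclaw, Tadeusz, Franciszka.
Urszula is living and takes 1/24.
Waclaw predeceased; the 1/24 allotted to Waclaw's branch passes to Waclaw's issue by representation.
The 1/24 is divided into 2 equal shares of 1/48 among Stanislawa, Czeslaw.
Stanislawa is living and takes 1/48.
Czeslaw is living and takes 1/48.
Tadeusz is living and takes 1/24.
Franciszka is living and takes 1/24.
Ludmila is living and takes 1/6.
Danuta is living and takes 1/6.
Grzegorz is living and takes 1/6.
Halina is living and takes 1/6.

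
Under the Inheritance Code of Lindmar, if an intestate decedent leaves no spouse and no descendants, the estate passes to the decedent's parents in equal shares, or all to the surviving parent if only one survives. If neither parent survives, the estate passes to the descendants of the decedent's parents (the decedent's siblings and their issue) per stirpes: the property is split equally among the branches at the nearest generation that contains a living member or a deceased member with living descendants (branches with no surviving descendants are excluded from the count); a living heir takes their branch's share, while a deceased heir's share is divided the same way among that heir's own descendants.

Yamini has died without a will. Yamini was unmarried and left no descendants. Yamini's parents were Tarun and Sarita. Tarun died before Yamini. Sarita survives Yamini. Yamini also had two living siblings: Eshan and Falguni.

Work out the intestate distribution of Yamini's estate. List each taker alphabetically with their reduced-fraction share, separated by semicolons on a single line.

Only one parent, Sarita, survives, so Sarita takes the entire estate. The siblings take nothing because a surviving parent has priority.

Sarita 1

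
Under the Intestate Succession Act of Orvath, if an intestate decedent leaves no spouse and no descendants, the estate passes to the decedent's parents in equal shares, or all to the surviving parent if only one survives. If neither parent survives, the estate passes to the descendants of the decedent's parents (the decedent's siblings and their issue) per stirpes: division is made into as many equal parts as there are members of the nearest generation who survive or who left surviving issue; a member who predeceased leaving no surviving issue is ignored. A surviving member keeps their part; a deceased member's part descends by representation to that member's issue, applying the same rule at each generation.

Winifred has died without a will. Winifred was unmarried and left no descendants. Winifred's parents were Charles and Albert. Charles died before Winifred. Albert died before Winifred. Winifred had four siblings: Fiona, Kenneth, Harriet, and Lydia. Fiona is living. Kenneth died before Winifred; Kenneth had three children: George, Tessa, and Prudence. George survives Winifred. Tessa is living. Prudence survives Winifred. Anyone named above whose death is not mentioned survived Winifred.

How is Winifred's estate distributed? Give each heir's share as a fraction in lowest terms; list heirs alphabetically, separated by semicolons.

Fiona 1/4; George 1/12; Harriet 1/4; Lydia 1/4; Prudence 1/12; Tessa 1/12

Neither parent survives and there are no descendants, so the estate passes to Winifred's siblings and their issue per stirpes.
The estate is divided into 4 equal shares of 1/4 among Fiona, Kenneth, Harriet, Lydia.
Fiona is living and takes 1/4.
Kenneth predeceased; the 1/4 allotted to Kenneth's branch passes to Kenneth's issue by representation.
The 1/4 is divided into 3 equal shares of 1/12 among George, Tessa, Prudence.
George is living and takes 1/12.
Tessa is living and takes 1/12.
Prudence is living and takes 1/12.
Harriet is living and takes 1/4.
Lydia is living and takes 1/4.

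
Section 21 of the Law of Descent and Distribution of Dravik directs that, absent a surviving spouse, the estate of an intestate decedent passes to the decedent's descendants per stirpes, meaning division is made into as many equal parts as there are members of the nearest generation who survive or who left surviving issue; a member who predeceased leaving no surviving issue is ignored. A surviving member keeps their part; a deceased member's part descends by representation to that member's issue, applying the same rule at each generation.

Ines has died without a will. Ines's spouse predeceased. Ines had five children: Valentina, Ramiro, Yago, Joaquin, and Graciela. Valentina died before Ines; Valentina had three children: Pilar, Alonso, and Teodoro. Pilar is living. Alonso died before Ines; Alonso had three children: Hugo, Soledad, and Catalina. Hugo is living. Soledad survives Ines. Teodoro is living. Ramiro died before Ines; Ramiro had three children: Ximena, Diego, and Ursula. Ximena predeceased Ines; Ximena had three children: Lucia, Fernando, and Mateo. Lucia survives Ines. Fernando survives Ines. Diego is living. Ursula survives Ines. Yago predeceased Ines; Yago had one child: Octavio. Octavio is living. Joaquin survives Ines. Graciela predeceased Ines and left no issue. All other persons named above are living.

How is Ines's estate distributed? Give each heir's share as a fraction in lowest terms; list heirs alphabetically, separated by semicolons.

Catalina 1/36; Diego 1/12; Fernando 1/36; Hugo 1/36; Joaquin 1/4; Lucia 1/36; Mateo 1/36; Octavio 1/4; Pilar 1/12; Soledad 1/36; Teodoro 1/12; Ursula 1/12

There is no surviving spouse, so the entire estate passes to Ines's descendants per stirpes.
Graciela left no surviving issue, so that branch lapses and is disregarded.
The estate is divided into 4 equal shares of 1/4 among Valentina, Ramiro, Yago, Joaquin.
Valentina predeceased; the 1/4 allotted to Valentina's branch passes to Valentina's issue by representation.
The 1/4 is divided into 3 equal shares of 1/12 among Pilar, Alonso, Teodoro.
Pilar is living and takes 1/12.
Alonso predeceased; the 1/12 allotted to Alonso's branch passes to Alonso's issue by representation.
The 1/12 is divided into 3 equal shares of 1/36 among Hugo, Soledad, Catalina.
Hugo is living and takes 1/36.
Soledad is living and takes 1/36.
Catalina is living and takes 1/36.
Teodoro is living and takes 1/12.
Ramiro predeceased; the 1/4 allotted to Ramiro's branch passes to Ramiro's issue by representation.
The 1/4 is divided into 3 equal shares of 1/12 among Ximena, Diego, Ursula.
Ximena predeceased; the 1/12 allotted to Ximena's branch passes to Ximena's issue by representation.
The 1/12 is divided into 3 equal shares of 1/36 among Lucia, Fernando, Mateo.
Lucia is living and takes 1/36.
Fernando is living and takes 1/36.
Mateo is living and takes 1/36.
Diego is living and takes 1/12.
Ursula is living and takes 1/12.
Yago predeceased; the 1/4 allotted to Yago's branch passes to Yago's issue by representation.
Octavio is the sole taker at this level and receives the full 1/4.
Joaquin is living and takes 1/4.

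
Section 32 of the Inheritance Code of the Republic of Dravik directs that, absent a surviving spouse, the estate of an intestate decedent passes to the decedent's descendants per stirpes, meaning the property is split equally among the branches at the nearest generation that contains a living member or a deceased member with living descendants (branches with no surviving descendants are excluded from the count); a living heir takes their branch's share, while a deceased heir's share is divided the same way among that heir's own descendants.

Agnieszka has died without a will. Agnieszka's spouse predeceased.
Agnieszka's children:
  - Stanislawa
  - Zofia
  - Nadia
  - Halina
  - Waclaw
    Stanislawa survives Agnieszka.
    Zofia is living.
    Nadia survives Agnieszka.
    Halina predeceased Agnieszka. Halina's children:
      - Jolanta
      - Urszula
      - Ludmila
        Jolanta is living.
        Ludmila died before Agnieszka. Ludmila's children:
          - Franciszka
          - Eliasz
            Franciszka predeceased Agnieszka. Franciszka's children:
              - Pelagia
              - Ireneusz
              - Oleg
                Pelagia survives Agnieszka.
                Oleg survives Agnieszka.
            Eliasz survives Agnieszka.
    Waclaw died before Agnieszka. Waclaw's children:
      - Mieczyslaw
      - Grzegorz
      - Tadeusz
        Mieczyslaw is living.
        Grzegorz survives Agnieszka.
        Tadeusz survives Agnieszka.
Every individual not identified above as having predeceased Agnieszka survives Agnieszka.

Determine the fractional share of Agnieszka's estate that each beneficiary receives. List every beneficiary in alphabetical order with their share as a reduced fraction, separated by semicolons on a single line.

Eliasz 1/30; Grzegorz 1/15; Ireneusz 1/90; Jolanta 1/15; Mieczyslaw 1/15; Nadia 1/5; Oleg 1/90; Pelagia 1/90; Stanislawa 1/5; Tadeusz 1/15; Urszula 1/15; Zofia 1/5

There is no surviving spouse, so the entire estate passes to Agnieszka's descendants per stirpes.
The estate is divided into 5 equal shares of 1/5 among Stanislawa, Zofia, Nadia, Halina, Waclaw.
Stanislawa is living and takes 1/5.
Zofia is living and takes 1/5.
Nadia is living and takes 1/5.
Halina predeceased; the 1/5 allotted to Halina's branch passes to Halina's issue by representation.
The 1/5 is divided into 3 equal shares of 1/15 among Jolanta, Urszula, Ludmila.
Jolanta is living and takes 1/15.
Urszula is living and takes 1/15.
Ludmila predeceased; the 1/15 allotted to Ludmila's branch passes to Ludmila's issue by representation.
The 1/15 is divided into 2 equal shares of 1/30 among Franciszka, Eliasz.
Franciszka predeceased; the 1/30 allotted to Franciszka's branch passes to Franciszka's issue by representation.
The 1/30 is divided into 3 equal shares of 1/90 among Pelagia, Ireneusz, Oleg.
Pelagia is living and takes 1/90.
Ireneusz is living and takes 1/90.
Oleg is living and takes 1/90.
Eliasz is living and takes 1/30.
Waclaw predeceased; the 1/5 allotted to Waclaw's branch passes to Waclaw's issue by representation.
The 1/5 is divided into 3 equal shares of 1/15 among Mieczyslaw, Grzegorz, Tadeusz.
Mieczyslaw is living and takes 1/15.
Grzegorz is living and takes 1/15.
Tadeusz is living and takes 1/15.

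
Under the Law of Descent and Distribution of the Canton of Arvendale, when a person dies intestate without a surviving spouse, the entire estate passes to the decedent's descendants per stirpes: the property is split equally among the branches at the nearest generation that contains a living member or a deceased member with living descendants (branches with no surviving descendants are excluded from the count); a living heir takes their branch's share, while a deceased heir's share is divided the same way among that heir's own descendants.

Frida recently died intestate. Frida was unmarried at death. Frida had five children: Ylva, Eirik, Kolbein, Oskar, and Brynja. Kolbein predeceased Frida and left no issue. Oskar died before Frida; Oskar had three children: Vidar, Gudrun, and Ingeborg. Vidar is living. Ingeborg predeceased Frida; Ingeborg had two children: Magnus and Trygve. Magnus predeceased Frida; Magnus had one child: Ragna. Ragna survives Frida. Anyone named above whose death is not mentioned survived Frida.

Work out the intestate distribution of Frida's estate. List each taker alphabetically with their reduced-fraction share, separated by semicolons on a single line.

There is no surviving spouse, so the entire estate passes to Frida's descendants per stirpes.
Kolbein left no surviving issue, so that branch lapses and is disregarded.
The estate is divided into 4 equal shares of 1/4 among Ylva, Eirik, Oskar, Brynja.
Ylva is living and takes 1/4.
Eirik is living and takes 1/4.
Oskar predeceased; the 1/4 allotted to Oskar's branch passes to Oskar's issue by representation.
The 1/4 is divided into 3 equal shares of 1/12 among Vidar, Gudrun, Ingeborg.
Vidar is living and takes 1/12.
Gudrun is living and takes 1/12.
Ingeborg predeceased; the 1/12 allotted to Ingeborg's branch passes to Ingeborg's issue by representation.
The 1/12 is divided into 2 equal shares of 1/24 among Magnus, Trygve.
Magnus predeceased; the 1/24 allotted to Magnus's branch passes to Magnus's issue by representation.
Ragna is the sole taker at this level and receives the full 1/24.
Trygve is living and takes 1/24.
Brynja is living and takes 1/4.

Brynja 1/4; Eirik 1/4; Gudrun 1/12; Ragna 1/24; Trygve 1/24; Vidar 1/12; Ylva 1/4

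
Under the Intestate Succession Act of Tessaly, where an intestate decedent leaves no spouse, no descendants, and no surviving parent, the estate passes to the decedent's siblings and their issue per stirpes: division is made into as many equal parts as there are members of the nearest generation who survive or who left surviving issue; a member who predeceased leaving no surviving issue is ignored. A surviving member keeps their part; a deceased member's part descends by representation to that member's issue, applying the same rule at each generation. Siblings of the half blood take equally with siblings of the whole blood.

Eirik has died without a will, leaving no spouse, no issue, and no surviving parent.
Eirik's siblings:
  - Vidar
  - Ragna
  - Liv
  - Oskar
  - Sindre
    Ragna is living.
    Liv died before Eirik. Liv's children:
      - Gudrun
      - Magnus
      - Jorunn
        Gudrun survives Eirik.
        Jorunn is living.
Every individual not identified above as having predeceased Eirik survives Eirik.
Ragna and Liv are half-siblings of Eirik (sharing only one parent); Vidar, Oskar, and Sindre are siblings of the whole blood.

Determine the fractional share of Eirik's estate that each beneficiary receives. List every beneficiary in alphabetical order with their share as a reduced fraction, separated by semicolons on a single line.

No spouse, descendants, or parent survives, so the estate passes to Eirik's siblings per stirpes.
Half-blood and whole-blood siblings take equally under the stated rule.
The estate is divided into 5 equal shares of 1/5 among Vidar, Ragna, Liv, Oskar, Sindre.
Vidar is living and takes 1/5.
Ragna is living and takes 1/5.
Liv predeceased; the 1/5 allotted to Liv's branch passes to Liv's issue by representation.
The 1/5 is divided into 3 equal shares of 1/15 among Gudrun, Magnus, Jorunn.
Gudrun is living and takes 1/15.
Magnus is living and takes 1/15.
Jorunn is living and takes 1/15.
Oskar is living and takes 1/5.
Sindre is living and takes 1/5.

Gudrun 1/15; Jorunn 1/15; Magnus 1/15; Oskar 1/5; Ragna 1/5; Sindre 1/5; Vidar 1/5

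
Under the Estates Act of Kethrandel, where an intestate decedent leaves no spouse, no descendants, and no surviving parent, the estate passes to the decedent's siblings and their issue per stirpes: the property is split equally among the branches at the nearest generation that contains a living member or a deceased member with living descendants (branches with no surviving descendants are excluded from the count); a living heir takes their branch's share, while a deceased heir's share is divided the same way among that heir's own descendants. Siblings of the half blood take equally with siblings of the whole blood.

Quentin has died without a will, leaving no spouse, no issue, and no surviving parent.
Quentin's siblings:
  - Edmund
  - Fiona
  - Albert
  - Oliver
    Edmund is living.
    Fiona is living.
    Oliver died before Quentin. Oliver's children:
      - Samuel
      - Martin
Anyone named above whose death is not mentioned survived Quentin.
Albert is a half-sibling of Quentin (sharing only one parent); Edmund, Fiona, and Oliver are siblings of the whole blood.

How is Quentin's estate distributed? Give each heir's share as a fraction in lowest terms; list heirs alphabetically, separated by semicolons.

No spouse, descendants, or parent survives, so the estate passes to Quentin's siblings per stirpes.
Half-blood and whole-blood siblings take equally under the stated rule.
The estate is divided into 4 equal shares of 1/4 among Edmund, Fiona, Albert, Oliver.
Edmund is living and takes 1/4.
Fiona is living and takes 1/4.
Albert is living and takes 1/4.
Oliver predeceased; the 1/4 allotted to Oliver's branch passes to Oliver's issue by representation.
The 1/4 is divided into 2 equal shares of 1/8 among Samuel, Martin.
Samuel is living and takes 1/8.
Martin is living and takes 1/8.

Albert 1/4; Edmund 1/4; Fiona 1/4; Martin 1/8; Samuel 1/8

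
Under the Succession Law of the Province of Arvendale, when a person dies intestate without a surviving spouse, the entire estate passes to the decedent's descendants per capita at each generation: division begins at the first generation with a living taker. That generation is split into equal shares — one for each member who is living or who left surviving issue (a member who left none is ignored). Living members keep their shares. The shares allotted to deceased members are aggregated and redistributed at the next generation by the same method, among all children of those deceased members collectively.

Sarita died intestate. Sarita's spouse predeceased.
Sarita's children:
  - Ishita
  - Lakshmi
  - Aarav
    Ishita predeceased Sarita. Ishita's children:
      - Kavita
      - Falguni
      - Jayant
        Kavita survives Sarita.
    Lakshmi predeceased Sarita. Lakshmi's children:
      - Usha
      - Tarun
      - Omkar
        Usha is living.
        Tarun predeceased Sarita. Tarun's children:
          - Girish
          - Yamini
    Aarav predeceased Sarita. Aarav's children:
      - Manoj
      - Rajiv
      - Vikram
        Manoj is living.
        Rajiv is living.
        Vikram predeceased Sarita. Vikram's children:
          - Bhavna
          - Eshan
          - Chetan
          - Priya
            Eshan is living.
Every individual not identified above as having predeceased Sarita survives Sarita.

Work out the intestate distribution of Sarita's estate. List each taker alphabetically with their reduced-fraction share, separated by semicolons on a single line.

There is no surviving spouse, so the entire estate passes to Sarita's descendants per capita at each generation.
No one at generation 1 (Ishita, Lakshmi, Aarav) is living; moving to the next generation.
At generation 2 (Kavita, Falguni, Jayant, Usha, Tarun, Omkar, Manoj, Rajiv, Vikram) there are 9 shares of (1)/9 = 1/9 each.
Living: Kavita, Falguni, Jayant, Usha, Omkar, Manoj, and Rajiv — each takes 1/9.
Deceased: Tarun and Vikram. Their combined 2/9 is pooled and carried to generation 3.
At generation 3 (Girish, Yamini, Bhavna, Eshan, Chetan, Priya) there are 6 shares of (2/9)/6 = 1/27 each.
Living: Girish, Yamini, Bhavna, Eshan, Chetan, and Priya — each takes 1/27.

Bhavna 1/27; Chetan 1/27; Eshan 1/27; Falguni 1/9; Girish 1/27; Jayant 1/9; Kavita 1/9; Manoj 1/9; Omkar 1/9; Priya 1/27; Rajiv 1/9; Usha 1/9; Yamini 1/27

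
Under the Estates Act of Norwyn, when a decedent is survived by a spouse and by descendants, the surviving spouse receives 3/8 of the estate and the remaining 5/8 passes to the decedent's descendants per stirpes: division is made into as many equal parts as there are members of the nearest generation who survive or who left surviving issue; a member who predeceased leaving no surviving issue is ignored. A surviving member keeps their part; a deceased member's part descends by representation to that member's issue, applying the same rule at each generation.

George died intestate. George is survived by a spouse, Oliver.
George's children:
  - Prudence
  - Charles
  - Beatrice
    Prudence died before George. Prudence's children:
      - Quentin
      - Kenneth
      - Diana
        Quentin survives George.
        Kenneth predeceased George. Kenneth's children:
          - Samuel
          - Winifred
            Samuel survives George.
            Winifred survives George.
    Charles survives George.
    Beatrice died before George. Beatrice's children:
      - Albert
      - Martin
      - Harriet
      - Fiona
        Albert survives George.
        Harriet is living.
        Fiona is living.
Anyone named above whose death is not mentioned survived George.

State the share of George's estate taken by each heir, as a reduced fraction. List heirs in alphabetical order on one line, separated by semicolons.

Albert 5/96; Charles 5/24; Diana 5/72; Fiona 5/96; Harriet 5/96; Martin 5/96; Oliver 3/8; Quentin 5/72; Samuel 5/144; Winifred 5/144

Oliver, as surviving spouse, takes 3/8.
The remaining 5/8 passes to George's descendants per stirpes.
The 5/8 is divided into 3 equal shares of 5/24 among Prudence, Charles, Beatrice.
Prudence predeceased; the 5/24 allotted to Prudence's branch passes to Prudence's issue by representation.
The 5/24 is divided into 3 equal shares of 5/72 among Quentin, Kenneth, Diana.
Quentin is living and takes 5/72.
Kenneth predeceased; the 5/72 allotted to Kenneth's branch passes to Kenneth's issue by representation.
The 5/72 is divided into 2 equal shares of 5/144 among Samuel, Winifred.
Samuel is living and takes 5/144.
Winifred is living and takes 5/144.
Diana is living and takes 5/72.
Charles is living and takes 5/24.
Beatrice predeceased; the 5/24 allotted to Beatrice's branch passes to Beatrice's issue by representation.
The 5/24 is divided into 4 equal shares of 5/96 among Albert, Martin, Harriet, Fiona.
Albert is living and takes 5/96.
Martin is living and takes 5/96.
Harriet is living and takes 5/96.
Fiona is living and takes 5/96.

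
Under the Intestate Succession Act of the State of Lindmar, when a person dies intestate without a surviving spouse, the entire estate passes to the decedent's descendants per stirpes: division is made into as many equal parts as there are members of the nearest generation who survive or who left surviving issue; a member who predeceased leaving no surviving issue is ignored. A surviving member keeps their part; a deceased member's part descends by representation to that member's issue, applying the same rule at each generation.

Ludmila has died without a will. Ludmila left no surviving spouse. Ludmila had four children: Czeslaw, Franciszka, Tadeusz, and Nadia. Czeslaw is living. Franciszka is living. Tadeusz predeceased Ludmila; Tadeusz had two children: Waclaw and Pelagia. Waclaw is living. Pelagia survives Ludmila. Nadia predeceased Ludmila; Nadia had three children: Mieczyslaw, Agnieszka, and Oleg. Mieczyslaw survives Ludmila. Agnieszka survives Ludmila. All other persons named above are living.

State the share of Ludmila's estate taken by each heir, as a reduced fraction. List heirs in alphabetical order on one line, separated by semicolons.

There is no surviving spouse, so the entire estate passes to Ludmila's descendants per stirpes.
The estate is divided into 4 equal shares of 1/4 among Czeslaw, Franciszka, Tadeusz, Nadia.
Czeslaw is living and takes 1/4.
Franciszka is living and takes 1/4.
Tadeusz predeceased; the 1/4 allotted to Tadeusz's branch passes to Tadeusz's issue by representation.
The 1/4 is divided into 2 equal shares of 1/8 among Waclaw, Pelagia.
Waclaw is living and takes 1/8.
Pelagia is living and takes 1/8.
Nadia predeceased; the 1/4 allotted to Nadia's branch passes to Nadia's issue by representation.
The 1/4 is divided into 3 equal shares of 1/12 among Mieczyslaw, Agnieszka, Oleg.
Mieczyslaw is living and takes 1/12.
Agnieszka is living and takes 1/12.
Oleg is living and takes 1/12.

Agnieszka 1/12; Czeslaw 1/4; Franciszka 1/4; Mieczyslaw 1/12; Oleg 1/12; Pelagia 1/8; Waclaw 1/8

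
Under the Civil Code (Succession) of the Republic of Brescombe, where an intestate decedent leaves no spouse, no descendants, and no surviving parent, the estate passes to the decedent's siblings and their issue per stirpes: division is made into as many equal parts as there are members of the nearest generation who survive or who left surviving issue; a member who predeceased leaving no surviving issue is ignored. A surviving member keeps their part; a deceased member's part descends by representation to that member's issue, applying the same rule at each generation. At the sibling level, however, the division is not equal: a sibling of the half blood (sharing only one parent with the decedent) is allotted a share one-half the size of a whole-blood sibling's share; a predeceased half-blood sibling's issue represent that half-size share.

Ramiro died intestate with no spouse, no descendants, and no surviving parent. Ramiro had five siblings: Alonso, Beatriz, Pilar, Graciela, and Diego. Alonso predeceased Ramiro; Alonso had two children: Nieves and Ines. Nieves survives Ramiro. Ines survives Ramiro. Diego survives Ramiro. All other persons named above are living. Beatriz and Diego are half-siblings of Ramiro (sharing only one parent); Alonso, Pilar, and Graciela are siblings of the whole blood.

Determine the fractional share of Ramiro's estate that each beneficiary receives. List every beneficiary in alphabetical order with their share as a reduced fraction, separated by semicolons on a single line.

Beatriz 1/8; Diego 1/8; Graciela 1/4; Ines 1/8; Nieves 1/8; Pilar 1/4

No spouse, descendants, or parent survives, so the estate passes to Ramiro's siblings per stirpes.
Half-blood siblings count for one-half the weight of whole-blood siblings at the initial division.
Dividing 1 in proportion to weights (total weight 4): Alonso (weight 1) → 1/4; Beatriz (weight 1/2) → 1/8; Pilar (weight 1) → 1/4; Graciela (weight 1) → 1/4; Diego (weight 1/2) → 1/8.
Alonso predeceased; the 1/4 allotted to Alonso's branch passes to Alonso's issue by representation.
The 1/4 is divided into 2 equal shares of 1/8 among Nieves, Ines.
Nieves is living and takes 1/8.
Ines is living and takes 1/8.
Beatriz is living and takes 1/8.
Pilar is living and takes 1/4.
Graciela is living and takes 1/4.
Diego is living and takes 1/8.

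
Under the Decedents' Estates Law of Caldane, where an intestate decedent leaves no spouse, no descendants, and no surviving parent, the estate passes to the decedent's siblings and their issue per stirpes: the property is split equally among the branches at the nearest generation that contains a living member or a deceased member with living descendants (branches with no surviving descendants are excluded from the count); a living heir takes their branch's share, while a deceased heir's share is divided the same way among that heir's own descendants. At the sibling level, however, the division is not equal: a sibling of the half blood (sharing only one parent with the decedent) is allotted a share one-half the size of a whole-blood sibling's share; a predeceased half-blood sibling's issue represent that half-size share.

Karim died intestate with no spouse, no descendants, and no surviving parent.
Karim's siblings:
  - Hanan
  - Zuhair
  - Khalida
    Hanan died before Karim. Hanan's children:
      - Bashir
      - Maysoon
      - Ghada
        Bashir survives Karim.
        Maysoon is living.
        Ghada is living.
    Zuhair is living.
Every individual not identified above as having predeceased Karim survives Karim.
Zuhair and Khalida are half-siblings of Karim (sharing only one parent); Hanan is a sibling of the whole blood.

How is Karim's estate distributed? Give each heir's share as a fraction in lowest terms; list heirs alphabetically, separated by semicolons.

Bashir 1/6; Ghada 1/6; Khalida 1/4; Maysoon 1/6; Zuhair 1/4

No spouse, descendants, or parent survives, so the estate passes to Karim's siblings per stirpes.
Half-blood siblings count for one-half the weight of whole-blood siblings at the initial division.
Dividing 1 in proportion to weights (total weight 2): Hanan (weight 1) → 1/2; Zuhair (weight 1/2) → 1/4; Khalida (weight 1/2) → 1/4.
Hanan predeceased; the 1/2 allotted to Hanan's branch passes to Hanan's issue by representation.
The 1/2 is divided into 3 equal shares of 1/6 among Bashir, Maysoon, Ghada.
Bashir is living and takes 1/6.
Maysoon is living and takes 1/6.
Ghada is living and takes 1/6.
Zuhair is living and takes 1/4.
Khalida is living and takes 1/4.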